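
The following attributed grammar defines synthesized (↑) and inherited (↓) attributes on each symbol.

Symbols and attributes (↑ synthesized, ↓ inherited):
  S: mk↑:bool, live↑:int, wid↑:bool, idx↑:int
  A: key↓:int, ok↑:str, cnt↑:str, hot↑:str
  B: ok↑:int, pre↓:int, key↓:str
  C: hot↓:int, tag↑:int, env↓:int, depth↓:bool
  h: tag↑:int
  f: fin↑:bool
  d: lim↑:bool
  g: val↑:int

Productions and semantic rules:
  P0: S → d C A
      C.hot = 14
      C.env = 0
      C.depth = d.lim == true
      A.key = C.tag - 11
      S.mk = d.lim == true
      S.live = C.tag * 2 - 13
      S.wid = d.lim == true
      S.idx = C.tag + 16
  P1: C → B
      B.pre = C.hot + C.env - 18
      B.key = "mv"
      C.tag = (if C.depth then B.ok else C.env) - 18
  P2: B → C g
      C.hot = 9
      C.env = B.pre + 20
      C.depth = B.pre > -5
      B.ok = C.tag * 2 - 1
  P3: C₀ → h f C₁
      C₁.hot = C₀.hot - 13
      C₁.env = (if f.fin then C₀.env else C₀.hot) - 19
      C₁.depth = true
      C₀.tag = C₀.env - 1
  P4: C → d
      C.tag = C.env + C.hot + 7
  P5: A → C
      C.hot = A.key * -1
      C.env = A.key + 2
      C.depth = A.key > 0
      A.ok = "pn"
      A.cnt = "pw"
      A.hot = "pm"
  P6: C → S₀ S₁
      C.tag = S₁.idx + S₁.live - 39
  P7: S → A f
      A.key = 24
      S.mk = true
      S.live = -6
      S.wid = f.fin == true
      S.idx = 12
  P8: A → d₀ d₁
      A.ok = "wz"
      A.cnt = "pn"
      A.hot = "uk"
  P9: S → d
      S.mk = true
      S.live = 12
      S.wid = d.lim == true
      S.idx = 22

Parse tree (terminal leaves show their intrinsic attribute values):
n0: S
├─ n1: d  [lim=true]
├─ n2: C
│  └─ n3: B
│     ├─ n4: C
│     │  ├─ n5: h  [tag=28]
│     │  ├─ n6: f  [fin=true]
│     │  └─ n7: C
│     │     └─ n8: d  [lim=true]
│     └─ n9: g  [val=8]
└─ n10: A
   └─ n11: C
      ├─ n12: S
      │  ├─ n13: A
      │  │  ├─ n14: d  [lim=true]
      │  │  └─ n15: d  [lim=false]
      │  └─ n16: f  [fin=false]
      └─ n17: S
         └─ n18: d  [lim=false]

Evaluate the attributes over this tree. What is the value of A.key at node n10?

0

1. n1.lim = true  [terminal]
2. n2.hot = 14  [14]
3. n2.env = 0  [0]
4. n2.depth = true  [d.lim == true]
5. n3.pre = -4  [C.hot + C.env - 18]
6. n3.key = "mv"  ["mv"]
7. n4.hot = 9  [9]
8. n4.env = 16  [B.pre + 20]
9. n4.depth = true  [B.pre > -5]
10. n5.tag = 28  [terminal]
11. n6.fin = true  [terminal]
12. n7.hot = -4  [C₀.hot - 13]
13. n7.env = -3  [(if f.fin then C₀.env else C₀.hot) - 19]
14. n7.depth = true  [true]
15. n8.lim = true  [terminal]
16. n7.tag = 0  [C.env + C.hot + 7]
17. n4.tag = 15  [C₀.env - 1]
18. n9.val = 8  [terminal]
19. n3.ok = 29  [C.tag * 2 - 1]
20. n2.tag = 11  [(if C.depth then B.ok else C.env) - 18]
21. n10.key = 0  [C.tag - 11]
22. n11.hot = 0  [A.key * -1]
23. n11.env = 2  [A.key + 2]
24. n11.depth = false  [A.key > 0]
25. n13.key = 24  [24]
26. n14.lim = true  [terminal]
27. n15.lim = false  [terminal]
28. n13.ok = "wz"  ["wz"]
29. n13.cnt = "pn"  ["pn"]
30. n13.hot = "uk"  ["uk"]
31. n16.fin = false  [terminal]
32. n12.mk = true  [true]
33. n12.live = -6  [-6]
34. n12.wid = false  [f.fin == true]
35. n12.idx = 12  [12]
36. n18.lim = false  [terminal]
37. n17.mk = true  [true]
38. n17.live = 12  [12]
39. n17.wid = false  [d.lim == true]
40. n17.idx = 22  [22]
41. n11.tag = -5  [S₁.idx + S₁.live - 39]
42. n10.ok = "pn"  ["pn"]
43. n10.cnt = "pw"  ["pw"]
44. n10.hot = "pm"  ["pm"]
45. n0.mk = true  [d.lim == true]
46. n0.live = 9  [C.tag * 2 - 13]
47. n0.wid = true  [d.lim == true]
48. n0.idx = 27  [C.tag + 16]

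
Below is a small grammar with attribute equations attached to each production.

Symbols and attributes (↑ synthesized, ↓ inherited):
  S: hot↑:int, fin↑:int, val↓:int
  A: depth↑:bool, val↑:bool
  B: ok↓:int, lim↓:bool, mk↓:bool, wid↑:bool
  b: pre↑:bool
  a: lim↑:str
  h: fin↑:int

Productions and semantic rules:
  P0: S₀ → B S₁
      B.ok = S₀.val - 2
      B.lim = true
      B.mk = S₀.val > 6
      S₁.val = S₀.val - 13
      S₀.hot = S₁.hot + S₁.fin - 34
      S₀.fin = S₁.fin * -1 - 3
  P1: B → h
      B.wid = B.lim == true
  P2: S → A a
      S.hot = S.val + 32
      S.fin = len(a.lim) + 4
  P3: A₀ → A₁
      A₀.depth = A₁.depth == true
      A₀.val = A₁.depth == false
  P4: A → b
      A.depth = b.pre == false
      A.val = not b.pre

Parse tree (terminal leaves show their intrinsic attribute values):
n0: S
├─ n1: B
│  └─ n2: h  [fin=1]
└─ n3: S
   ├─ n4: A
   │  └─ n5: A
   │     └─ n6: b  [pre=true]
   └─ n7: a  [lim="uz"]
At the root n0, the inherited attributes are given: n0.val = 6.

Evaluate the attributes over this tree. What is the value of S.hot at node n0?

1. n0.val = 6  [given at root]
2. n1.ok = 4  [S₀.val - 2]
3. n1.lim = true  [true]
4. n1.mk = false  [S₀.val > 6]
5. n2.fin = 1  [terminal]
6. n1.wid = true  [B.lim == true]
7. n3.val = -7  [S₀.val - 13]
8. n6.pre = true  [terminal]
9. n5.depth = false  [b.pre == false]
10. n5.val = false  [not b.pre]
11. n4.depth = false  [A₁.depth == true]
12. n4.val = true  [A₁.depth == false]
13. n7.lim = "uz"  [terminal]
14. n3.hot = 25  [S.val + 32]
15. n3.fin = 6  [len(a.lim) + 4]
16. n0.hot = -3  [S₁.hot + S₁.fin - 34]
17. n0.fin = -9  [S₁.fin * -1 - 3]

-3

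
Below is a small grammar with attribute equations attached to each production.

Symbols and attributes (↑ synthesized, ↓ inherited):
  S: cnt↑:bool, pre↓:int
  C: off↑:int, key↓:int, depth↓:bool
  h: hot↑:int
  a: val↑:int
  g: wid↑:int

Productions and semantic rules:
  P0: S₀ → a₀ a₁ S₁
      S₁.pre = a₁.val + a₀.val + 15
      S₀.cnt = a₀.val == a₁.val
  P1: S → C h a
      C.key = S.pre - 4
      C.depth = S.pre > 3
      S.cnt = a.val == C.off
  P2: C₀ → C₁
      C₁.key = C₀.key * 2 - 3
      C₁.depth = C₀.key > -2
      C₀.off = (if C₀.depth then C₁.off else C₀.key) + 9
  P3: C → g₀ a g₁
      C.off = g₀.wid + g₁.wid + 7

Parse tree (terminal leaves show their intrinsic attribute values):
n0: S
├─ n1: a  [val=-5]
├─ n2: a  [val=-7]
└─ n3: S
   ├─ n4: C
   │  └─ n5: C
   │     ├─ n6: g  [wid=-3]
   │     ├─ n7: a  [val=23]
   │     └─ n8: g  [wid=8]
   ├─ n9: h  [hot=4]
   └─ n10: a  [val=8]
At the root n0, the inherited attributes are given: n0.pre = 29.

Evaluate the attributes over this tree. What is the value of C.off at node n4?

1. n0.pre = 29  [given at root]
2. n1.val = -5  [terminal]
3. n2.val = -7  [terminal]
4. n3.pre = 3  [a₁.val + a₀.val + 15]
5. n4.key = -1  [S.pre - 4]
6. n4.depth = false  [S.pre > 3]
7. n5.key = -5  [C₀.key * 2 - 3]
8. n5.depth = true  [C₀.key > -2]
9. n6.wid = -3  [terminal]
10. n7.val = 23  [terminal]
11. n8.wid = 8  [terminal]
12. n5.off = 12  [g₀.wid + g₁.wid + 7]
13. n4.off = 8  [(if C₀.depth then C₁.off else C₀.key) + 9]
14. n9.hot = 4  [terminal]
15. n10.val = 8  [terminal]
16. n3.cnt = true  [a.val == C.off]
17. n0.cnt = false  [a₀.val == a₁.val]

8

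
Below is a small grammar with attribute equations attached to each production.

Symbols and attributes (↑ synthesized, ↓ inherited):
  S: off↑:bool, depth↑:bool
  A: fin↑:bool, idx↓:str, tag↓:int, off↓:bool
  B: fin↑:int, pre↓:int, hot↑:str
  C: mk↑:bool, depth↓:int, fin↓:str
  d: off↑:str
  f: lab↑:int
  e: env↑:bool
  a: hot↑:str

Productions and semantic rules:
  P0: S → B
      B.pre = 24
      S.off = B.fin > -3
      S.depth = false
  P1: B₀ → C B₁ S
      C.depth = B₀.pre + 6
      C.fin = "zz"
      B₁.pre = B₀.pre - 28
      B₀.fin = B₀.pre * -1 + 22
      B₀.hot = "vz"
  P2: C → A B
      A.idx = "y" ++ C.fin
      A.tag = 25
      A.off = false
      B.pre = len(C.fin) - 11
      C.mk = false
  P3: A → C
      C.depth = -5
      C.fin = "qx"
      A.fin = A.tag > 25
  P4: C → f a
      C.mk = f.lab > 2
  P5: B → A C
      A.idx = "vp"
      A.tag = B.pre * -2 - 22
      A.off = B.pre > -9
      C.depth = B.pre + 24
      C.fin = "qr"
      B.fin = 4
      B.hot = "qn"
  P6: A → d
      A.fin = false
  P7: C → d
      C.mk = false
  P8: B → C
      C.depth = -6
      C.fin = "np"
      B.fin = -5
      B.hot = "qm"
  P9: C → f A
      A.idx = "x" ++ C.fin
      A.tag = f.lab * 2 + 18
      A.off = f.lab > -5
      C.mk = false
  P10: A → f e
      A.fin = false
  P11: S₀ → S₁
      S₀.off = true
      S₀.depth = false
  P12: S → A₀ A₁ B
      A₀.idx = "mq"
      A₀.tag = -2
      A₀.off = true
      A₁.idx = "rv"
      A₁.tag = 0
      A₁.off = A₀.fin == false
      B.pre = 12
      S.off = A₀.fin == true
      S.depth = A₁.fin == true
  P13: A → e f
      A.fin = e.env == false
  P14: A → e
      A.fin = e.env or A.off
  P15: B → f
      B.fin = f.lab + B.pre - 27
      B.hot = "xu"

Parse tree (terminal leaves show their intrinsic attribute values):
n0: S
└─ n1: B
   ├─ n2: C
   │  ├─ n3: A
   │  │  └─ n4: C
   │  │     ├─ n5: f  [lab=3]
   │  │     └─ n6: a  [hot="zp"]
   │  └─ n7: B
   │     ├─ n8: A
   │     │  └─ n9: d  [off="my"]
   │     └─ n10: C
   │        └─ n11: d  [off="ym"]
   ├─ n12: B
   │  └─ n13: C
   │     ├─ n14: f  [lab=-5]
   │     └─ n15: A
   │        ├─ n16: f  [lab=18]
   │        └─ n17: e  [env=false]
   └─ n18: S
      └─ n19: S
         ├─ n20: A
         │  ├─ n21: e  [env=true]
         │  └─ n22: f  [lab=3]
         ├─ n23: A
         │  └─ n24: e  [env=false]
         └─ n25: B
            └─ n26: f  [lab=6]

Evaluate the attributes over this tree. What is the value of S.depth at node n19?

true

1. n1.pre = 24  [24]
2. n2.depth = 30  [B₀.pre + 6]
3. n2.fin = "zz"  ["zz"]
4. n3.idx = "yzz"  ["y" ++ C.fin]
5. n3.tag = 25  [25]
6. n3.off = false  [false]
7. n4.depth = -5  [-5]
8. n4.fin = "qx"  ["qx"]
9. n5.lab = 3  [terminal]
10. n6.hot = "zp"  [terminal]
11. n4.mk = true  [f.lab > 2]
12. n3.fin = false  [A.tag > 25]
13. n7.pre = -9  [len(C.fin) - 11]
14. n8.idx = "vp"  ["vp"]
15. n8.tag = -4  [B.pre * -2 - 22]
16. n8.off = false  [B.pre > -9]
17. n9.off = "my"  [terminal]
18. n8.fin = false  [false]
19. n10.depth = 15  [B.pre + 24]
20. n10.fin = "qr"  ["qr"]
21. n11.off = "ym"  [terminal]
22. n10.mk = false  [false]
23. n7.fin = 4  [4]
24. n7.hot = "qn"  ["qn"]
25. n2.mk = false  [false]
26. n12.pre = -4  [B₀.pre - 28]
27. n13.depth = -6  [-6]
28. n13.fin = "np"  ["np"]
29. n14.lab = -5  [terminal]
30. n15.idx = "xnp"  ["x" ++ C.fin]
31. n15.tag = 8  [f.lab * 2 + 18]
32. n15.off = false  [f.lab > -5]
33. n16.lab = 18  [terminal]
34. n17.env = false  [terminal]
35. n15.fin = false  [false]
36. n13.mk = false  [false]
37. n12.fin = -5  [-5]
38. n12.hot = "qm"  ["qm"]
39. n20.idx = "mq"  ["mq"]
40. n20.tag = -2  [-2]
41. n20.off = true  [true]
42. n21.env = true  [terminal]
43. n22.lab = 3  [terminal]
44. n20.fin = false  [e.env == false]
45. n23.idx = "rv"  ["rv"]
46. n23.tag = 0  [0]
47. n23.off = true  [A₀.fin == false]
48. n24.env = false  [terminal]
49. n23.fin = true  [e.env or A.off]
50. n25.pre = 12  [12]
51. n26.lab = 6  [terminal]
52. n25.fin = -9  [f.lab + B.pre - 27]
53. n25.hot = "xu"  ["xu"]
54. n19.off = false  [A₀.fin == true]
55. n19.depth = true  [A₁.fin == true]
56. n18.off = true  [true]
57. n18.depth = false  [false]
58. n1.fin = -2  [B₀.pre * -1 + 22]
59. n1.hot = "vz"  ["vz"]
60. n0.off = true  [B.fin > -3]
61. n0.depth = false  [false]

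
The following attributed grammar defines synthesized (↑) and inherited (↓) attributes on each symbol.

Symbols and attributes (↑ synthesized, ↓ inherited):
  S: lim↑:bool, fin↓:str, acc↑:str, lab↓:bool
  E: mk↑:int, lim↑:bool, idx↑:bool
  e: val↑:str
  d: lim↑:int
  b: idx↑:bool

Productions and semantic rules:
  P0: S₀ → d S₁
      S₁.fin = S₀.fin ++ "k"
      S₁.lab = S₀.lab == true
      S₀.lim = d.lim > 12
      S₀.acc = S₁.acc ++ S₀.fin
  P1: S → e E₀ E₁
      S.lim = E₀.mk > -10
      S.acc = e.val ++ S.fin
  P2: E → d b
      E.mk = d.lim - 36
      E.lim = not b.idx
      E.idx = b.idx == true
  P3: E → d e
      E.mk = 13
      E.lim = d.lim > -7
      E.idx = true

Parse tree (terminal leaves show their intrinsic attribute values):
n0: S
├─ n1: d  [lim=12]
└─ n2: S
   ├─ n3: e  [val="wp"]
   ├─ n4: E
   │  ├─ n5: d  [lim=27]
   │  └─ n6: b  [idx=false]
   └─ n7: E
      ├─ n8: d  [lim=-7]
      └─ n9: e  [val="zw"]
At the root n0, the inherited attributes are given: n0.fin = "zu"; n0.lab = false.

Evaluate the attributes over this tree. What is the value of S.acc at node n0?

1. n0.fin = "zu"  [given at root]
2. n0.lab = false  [given at root]
3. n1.lim = 12  [terminal]
4. n2.fin = "zuk"  [S₀.fin ++ "k"]
5. n2.lab = false  [S₀.lab == true]
6. n3.val = "wp"  [terminal]
7. n5.lim = 27  [terminal]
8. n6.idx = false  [terminal]
9. n4.mk = -9  [d.lim - 36]
10. n4.lim = true  [not b.idx]
11. n4.idx = false  [b.idx == true]
12. n8.lim = -7  [terminal]
13. n9.val = "zw"  [terminal]
14. n7.mk = 13  [13]
15. n7.lim = false  [d.lim > -7]
16. n7.idx = true  [true]
17. n2.lim = true  [E₀.mk > -10]
18. n2.acc = "wpzuk"  [e.val ++ S.fin]
19. n0.lim = false  [d.lim > 12]
20. n0.acc = "wpzukzu"  [S₁.acc ++ S₀.fin]

"wpzukzu"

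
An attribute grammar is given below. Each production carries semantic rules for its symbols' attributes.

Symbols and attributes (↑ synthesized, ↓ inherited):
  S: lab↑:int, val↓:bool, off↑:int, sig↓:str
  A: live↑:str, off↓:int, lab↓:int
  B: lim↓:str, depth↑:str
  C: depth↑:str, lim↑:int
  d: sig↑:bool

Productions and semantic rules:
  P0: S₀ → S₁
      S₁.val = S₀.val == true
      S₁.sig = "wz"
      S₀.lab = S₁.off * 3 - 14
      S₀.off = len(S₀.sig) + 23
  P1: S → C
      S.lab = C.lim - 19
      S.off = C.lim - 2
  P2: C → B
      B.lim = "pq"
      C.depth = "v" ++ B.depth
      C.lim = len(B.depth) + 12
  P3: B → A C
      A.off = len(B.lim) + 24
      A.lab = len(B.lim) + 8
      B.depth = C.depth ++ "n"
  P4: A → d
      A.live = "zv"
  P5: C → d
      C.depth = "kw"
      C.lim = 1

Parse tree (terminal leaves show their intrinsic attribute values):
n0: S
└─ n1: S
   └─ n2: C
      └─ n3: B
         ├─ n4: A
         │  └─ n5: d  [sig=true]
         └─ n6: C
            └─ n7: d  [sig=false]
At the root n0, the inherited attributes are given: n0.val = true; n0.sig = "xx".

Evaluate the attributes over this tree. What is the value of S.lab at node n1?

1. n0.val = true  [given at root]
2. n0.sig = "xx"  [given at root]
3. n1.val = true  [S₀.val == true]
4. n1.sig = "wz"  ["wz"]
5. n3.lim = "pq"  ["pq"]
6. n4.off = 26  [len(B.lim) + 24]
7. n4.lab = 10  [len(B.lim) + 8]
8. n5.sig = true  [terminal]
9. n4.live = "zv"  ["zv"]
10. n7.sig = false  [terminal]
11. n6.depth = "kw"  ["kw"]
12. n6.lim = 1  [1]
13. n3.depth = "kwn"  [C.depth ++ "n"]
14. n2.depth = "vkwn"  ["v" ++ B.depth]
15. n2.lim = 15  [len(B.depth) + 12]
16. n1.lab = -4  [C.lim - 19]
17. n1.off = 13  [C.lim - 2]
18. n0.lab = 25  [S₁.off * 3 - 14]
19. n0.off = 25  [len(S₀.sig) + 23]

-4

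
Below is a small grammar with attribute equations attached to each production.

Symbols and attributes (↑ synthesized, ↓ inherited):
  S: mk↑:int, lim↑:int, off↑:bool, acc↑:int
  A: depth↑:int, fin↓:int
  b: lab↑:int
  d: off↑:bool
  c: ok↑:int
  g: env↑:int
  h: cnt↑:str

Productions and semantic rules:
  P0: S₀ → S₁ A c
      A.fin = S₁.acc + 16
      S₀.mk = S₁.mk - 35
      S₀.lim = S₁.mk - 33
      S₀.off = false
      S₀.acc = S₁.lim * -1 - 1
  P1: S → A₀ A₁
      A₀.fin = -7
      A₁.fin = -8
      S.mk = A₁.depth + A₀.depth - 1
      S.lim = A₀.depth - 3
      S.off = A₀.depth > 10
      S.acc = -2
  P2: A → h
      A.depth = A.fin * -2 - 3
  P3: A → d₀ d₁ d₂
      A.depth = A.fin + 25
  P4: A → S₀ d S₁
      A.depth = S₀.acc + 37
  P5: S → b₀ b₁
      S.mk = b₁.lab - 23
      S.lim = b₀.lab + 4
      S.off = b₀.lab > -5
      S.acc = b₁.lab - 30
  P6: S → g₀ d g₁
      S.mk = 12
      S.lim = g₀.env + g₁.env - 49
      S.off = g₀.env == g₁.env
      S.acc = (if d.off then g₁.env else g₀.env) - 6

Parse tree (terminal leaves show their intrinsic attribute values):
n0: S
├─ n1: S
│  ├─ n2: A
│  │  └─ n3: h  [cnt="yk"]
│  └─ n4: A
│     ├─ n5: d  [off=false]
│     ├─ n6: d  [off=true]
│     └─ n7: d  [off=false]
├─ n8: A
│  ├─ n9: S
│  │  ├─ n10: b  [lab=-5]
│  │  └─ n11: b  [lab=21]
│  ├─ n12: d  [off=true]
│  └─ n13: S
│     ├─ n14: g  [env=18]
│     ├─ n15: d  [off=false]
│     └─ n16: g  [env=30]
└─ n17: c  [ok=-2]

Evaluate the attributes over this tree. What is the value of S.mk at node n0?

-8

1. n2.fin = -7  [-7]
2. n3.cnt = "yk"  [terminal]
3. n2.depth = 11  [A.fin * -2 - 3]
4. n4.fin = -8  [-8]
5. n5.off = false  [terminal]
6. n6.off = true  [terminal]
7. n7.off = false  [terminal]
8. n4.depth = 17  [A.fin + 25]
9. n1.mk = 27  [A₁.depth + A₀.depth - 1]
10. n1.lim = 8  [A₀.depth - 3]
11. n1.off = true  [A₀.depth > 10]
12. n1.acc = -2  [-2]
13. n8.fin = 14  [S₁.acc + 16]
14. n10.lab = -5  [terminal]
15. n11.lab = 21  [terminal]
16. n9.mk = -2  [b₁.lab - 23]
17. n9.lim = -1  [b₀.lab + 4]
18. n9.off = false  [b₀.lab > -5]
19. n9.acc = -9  [b₁.lab - 30]
20. n12.off = true  [terminal]
21. n14.env = 18  [terminal]
22. n15.off = false  [terminal]
23. n16.env = 30  [terminal]
24. n13.mk = 12  [12]
25. n13.lim = -1  [g₀.env + g₁.env - 49]
26. n13.off = false  [g₀.env == g₁.env]
27. n13.acc = 12  [(if d.off then g₁.env else g₀.env) - 6]
28. n8.depth = 28  [S₀.acc + 37]
29. n17.ok = -2  [terminal]
30. n0.mk = -8  [S₁.mk - 35]
31. n0.lim = -6  [S₁.mk - 33]
32. n0.off = false  [false]
33. n0.acc = -9  [S₁.lim * -1 - 1]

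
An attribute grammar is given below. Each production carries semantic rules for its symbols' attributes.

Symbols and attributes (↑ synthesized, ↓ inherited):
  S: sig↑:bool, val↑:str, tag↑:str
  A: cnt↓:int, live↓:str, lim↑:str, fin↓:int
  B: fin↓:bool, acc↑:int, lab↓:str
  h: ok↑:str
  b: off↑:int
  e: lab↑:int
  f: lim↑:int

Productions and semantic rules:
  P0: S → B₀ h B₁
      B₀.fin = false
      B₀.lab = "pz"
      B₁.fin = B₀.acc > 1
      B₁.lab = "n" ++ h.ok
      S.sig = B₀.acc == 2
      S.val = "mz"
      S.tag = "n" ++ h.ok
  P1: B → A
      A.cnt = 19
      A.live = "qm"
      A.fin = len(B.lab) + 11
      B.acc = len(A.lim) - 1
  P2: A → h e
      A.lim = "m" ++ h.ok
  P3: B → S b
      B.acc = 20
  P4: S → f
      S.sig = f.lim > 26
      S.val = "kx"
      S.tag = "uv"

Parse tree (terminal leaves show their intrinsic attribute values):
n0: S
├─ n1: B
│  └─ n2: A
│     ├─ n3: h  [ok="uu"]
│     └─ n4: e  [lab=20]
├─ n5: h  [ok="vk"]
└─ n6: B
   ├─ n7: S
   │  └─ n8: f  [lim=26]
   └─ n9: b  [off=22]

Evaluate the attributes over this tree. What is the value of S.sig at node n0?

true

1. n1.fin = false  [false]
2. n1.lab = "pz"  ["pz"]
3. n2.cnt = 19  [19]
4. n2.live = "qm"  ["qm"]
5. n2.fin = 13  [len(B.lab) + 11]
6. n3.ok = "uu"  [terminal]
7. n4.lab = 20  [terminal]
8. n2.lim = "muu"  ["m" ++ h.ok]
9. n1.acc = 2  [len(A.lim) - 1]
10. n5.ok = "vk"  [terminal]
11. n6.fin = true  [B₀.acc > 1]
12. n6.lab = "nvk"  ["n" ++ h.ok]
13. n8.lim = 26  [terminal]
14. n7.sig = false  [f.lim > 26]
15. n7.val = "kx"  ["kx"]
16. n7.tag = "uv"  ["uv"]
17. n9.off = 22  [terminal]
18. n6.acc = 20  [20]
19. n0.sig = true  [B₀.acc == 2]
20. n0.val = "mz"  ["mz"]
21. n0.tag = "nvk"  ["n" ++ h.ok]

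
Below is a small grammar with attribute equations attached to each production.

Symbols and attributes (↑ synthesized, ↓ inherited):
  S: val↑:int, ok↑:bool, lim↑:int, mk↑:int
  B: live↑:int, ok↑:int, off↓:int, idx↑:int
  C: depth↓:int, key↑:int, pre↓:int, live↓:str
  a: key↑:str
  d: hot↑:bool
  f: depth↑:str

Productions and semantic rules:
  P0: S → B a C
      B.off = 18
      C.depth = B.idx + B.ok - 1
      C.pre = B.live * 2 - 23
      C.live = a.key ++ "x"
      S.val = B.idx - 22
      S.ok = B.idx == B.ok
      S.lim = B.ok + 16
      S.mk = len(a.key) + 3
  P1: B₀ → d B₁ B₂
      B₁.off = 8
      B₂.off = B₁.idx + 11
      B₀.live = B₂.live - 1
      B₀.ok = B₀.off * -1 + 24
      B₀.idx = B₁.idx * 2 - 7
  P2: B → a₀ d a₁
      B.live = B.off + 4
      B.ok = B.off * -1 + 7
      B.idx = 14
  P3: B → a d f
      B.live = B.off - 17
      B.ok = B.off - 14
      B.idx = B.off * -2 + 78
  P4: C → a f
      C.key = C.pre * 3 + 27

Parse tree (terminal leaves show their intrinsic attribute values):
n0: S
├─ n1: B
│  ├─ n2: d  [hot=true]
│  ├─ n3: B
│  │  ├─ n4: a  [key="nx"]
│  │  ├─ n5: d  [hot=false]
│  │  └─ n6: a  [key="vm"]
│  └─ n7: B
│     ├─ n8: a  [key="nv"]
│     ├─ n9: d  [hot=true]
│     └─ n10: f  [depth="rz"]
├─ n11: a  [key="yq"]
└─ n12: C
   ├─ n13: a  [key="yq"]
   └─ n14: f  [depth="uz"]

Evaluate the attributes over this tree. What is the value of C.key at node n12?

1. n1.off = 18  [18]
2. n2.hot = true  [terminal]
3. n3.off = 8  [8]
4. n4.key = "nx"  [terminal]
5. n5.hot = false  [terminal]
6. n6.key = "vm"  [terminal]
7. n3.live = 12  [B.off + 4]
8. n3.ok = -1  [B.off * -1 + 7]
9. n3.idx = 14  [14]
10. n7.off = 25  [B₁.idx + 11]
11. n8.key = "nv"  [terminal]
12. n9.hot = true  [terminal]
13. n10.depth = "rz"  [terminal]
14. n7.live = 8  [B.off - 17]
15. n7.ok = 11  [B.off - 14]
16. n7.idx = 28  [B.off * -2 + 78]
17. n1.live = 7  [B₂.live - 1]
18. n1.ok = 6  [B₀.off * -1 + 24]
19. n1.idx = 21  [B₁.idx * 2 - 7]
20. n11.key = "yq"  [terminal]
21. n12.depth = 26  [B.idx + B.ok - 1]
22. n12.pre = -9  [B.live * 2 - 23]
23. n12.live = "yqx"  [a.key ++ "x"]
24. n13.key = "yq"  [terminal]
25. n14.depth = "uz"  [terminal]
26. n12.key = 0  [C.pre * 3 + 27]
27. n0.val = -1  [B.idx - 22]
28. n0.ok = false  [B.idx == B.ok]
29. n0.lim = 22  [B.ok + 16]
30. n0.mk = 5  [len(a.key) + 3]

0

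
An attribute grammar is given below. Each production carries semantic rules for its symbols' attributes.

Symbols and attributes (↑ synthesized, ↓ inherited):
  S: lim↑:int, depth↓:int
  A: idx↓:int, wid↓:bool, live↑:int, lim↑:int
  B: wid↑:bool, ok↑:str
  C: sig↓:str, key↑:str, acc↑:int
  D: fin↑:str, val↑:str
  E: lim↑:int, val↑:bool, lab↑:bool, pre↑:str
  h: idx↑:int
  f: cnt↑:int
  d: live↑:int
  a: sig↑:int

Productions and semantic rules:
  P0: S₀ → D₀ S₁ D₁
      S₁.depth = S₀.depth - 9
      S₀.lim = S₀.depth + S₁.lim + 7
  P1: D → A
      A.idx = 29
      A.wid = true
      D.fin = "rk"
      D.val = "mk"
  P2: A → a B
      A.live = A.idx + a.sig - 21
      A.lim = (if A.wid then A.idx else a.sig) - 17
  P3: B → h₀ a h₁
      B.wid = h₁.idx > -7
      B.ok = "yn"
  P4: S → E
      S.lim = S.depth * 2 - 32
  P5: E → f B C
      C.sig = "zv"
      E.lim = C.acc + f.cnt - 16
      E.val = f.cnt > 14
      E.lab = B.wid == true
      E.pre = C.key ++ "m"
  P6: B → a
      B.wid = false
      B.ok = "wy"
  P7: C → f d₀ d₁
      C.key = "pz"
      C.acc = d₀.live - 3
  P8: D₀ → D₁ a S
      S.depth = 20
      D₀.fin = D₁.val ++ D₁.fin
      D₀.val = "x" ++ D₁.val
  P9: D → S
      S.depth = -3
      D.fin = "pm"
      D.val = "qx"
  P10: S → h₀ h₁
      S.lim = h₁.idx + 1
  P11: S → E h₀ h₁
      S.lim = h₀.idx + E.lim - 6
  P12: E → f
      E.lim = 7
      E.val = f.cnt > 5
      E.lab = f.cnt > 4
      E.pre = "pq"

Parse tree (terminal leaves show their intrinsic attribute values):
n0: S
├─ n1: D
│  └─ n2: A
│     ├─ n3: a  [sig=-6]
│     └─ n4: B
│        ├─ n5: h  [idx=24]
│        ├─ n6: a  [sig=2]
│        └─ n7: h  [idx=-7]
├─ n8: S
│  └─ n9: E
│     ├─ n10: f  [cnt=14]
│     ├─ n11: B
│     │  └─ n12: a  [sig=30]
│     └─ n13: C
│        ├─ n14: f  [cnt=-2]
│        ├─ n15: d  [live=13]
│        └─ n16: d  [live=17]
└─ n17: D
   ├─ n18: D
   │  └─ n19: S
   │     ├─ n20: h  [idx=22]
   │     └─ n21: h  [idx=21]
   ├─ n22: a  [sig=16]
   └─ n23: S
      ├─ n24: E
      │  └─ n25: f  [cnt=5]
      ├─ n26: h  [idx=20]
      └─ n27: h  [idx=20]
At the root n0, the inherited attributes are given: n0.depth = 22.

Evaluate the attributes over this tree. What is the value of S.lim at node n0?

23

1. n0.depth = 22  [given at root]
2. n2.idx = 29  [29]
3. n2.wid = true  [true]
4. n3.sig = -6  [terminal]
5. n5.idx = 24  [terminal]
6. n6.sig = 2  [terminal]
7. n7.idx = -7  [terminal]
8. n4.wid = false  [h₁.idx > -7]
9. n4.ok = "yn"  ["yn"]
10. n2.live = 2  [A.idx + a.sig - 21]
11. n2.lim = 12  [(if A.wid then A.idx else a.sig) - 17]
12. n1.fin = "rk"  ["rk"]
13. n1.val = "mk"  ["mk"]
14. n8.depth = 13  [S₀.depth - 9]
15. n10.cnt = 14  [terminal]
16. n12.sig = 30  [terminal]
17. n11.wid = false  [false]
18. n11.ok = "wy"  ["wy"]
19. n13.sig = "zv"  ["zv"]
20. n14.cnt = -2  [terminal]
21. n15.live = 13  [terminal]
22. n16.live = 17  [terminal]
23. n13.key = "pz"  ["pz"]
24. n13.acc = 10  [d₀.live - 3]
25. n9.lim = 8  [C.acc + f.cnt - 16]
26. n9.val = false  [f.cnt > 14]
27. n9.lab = false  [B.wid == true]
28. n9.pre = "pzm"  [C.key ++ "m"]
29. n8.lim = -6  [S.depth * 2 - 32]
30. n19.depth = -3  [-3]
31. n20.idx = 22  [terminal]
32. n21.idx = 21  [terminal]
33. n19.lim = 22  [h₁.idx + 1]
34. n18.fin = "pm"  ["pm"]
35. n18.val = "qx"  ["qx"]
36. n22.sig = 16  [terminal]
37. n23.depth = 20  [20]
38. n25.cnt = 5  [terminal]
39. n24.lim = 7  [7]
40. n24.val = false  [f.cnt > 5]
41. n24.lab = true  [f.cnt > 4]
42. n24.pre = "pq"  ["pq"]
43. n26.idx = 20  [terminal]
44. n27.idx = 20  [terminal]
45. n23.lim = 21  [h₀.idx + E.lim - 6]
46. n17.fin = "qxpm"  [D₁.val ++ D₁.fin]
47. n17.val = "xqx"  ["x" ++ D₁.val]
48. n0.lim = 23  [S₀.depth + S₁.lim + 7]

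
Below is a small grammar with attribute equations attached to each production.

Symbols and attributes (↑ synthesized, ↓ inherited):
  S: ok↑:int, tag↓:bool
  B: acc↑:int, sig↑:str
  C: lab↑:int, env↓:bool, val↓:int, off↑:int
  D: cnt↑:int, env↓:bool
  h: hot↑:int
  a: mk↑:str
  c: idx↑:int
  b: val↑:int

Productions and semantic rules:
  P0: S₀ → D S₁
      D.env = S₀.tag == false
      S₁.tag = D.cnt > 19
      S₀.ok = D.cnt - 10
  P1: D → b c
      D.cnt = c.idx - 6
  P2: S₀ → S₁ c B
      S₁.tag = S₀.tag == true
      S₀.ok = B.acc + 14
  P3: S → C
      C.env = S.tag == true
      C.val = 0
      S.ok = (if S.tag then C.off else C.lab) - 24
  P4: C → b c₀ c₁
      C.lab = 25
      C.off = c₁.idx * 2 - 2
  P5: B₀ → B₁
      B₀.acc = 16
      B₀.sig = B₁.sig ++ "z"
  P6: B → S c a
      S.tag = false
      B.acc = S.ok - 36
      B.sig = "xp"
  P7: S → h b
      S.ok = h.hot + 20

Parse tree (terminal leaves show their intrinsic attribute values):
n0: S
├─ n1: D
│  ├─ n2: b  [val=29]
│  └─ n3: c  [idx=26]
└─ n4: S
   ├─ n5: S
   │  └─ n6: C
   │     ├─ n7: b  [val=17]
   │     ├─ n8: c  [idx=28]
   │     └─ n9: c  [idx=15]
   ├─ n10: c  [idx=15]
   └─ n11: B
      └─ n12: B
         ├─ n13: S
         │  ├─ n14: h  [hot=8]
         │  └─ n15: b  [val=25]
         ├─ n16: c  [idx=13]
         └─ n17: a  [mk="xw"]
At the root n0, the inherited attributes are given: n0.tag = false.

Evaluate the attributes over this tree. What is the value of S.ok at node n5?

4

1. n0.tag = false  [given at root]
2. n1.env = true  [S₀.tag == false]
3. n2.val = 29  [terminal]
4. n3.idx = 26  [terminal]
5. n1.cnt = 20  [c.idx - 6]
6. n4.tag = true  [D.cnt > 19]
7. n5.tag = true  [S₀.tag == true]
8. n6.env = true  [S.tag == true]
9. n6.val = 0  [0]
10. n7.val = 17  [terminal]
11. n8.idx = 28  [terminal]
12. n9.idx = 15  [terminal]
13. n6.lab = 25  [25]
14. n6.off = 28  [c₁.idx * 2 - 2]
15. n5.ok = 4  [(if S.tag then C.off else C.lab) - 24]
16. n10.idx = 15  [terminal]
17. n13.tag = false  [false]
18. n14.hot = 8  [terminal]
19. n15.val = 25  [terminal]
20. n13.ok = 28  [h.hot + 20]
21. n16.idx = 13  [terminal]
22. n17.mk = "xw"  [terminal]
23. n12.acc = -8  [S.ok - 36]
24. n12.sig = "xp"  ["xp"]
25. n11.acc = 16  [16]
26. n11.sig = "xpz"  [B₁.sig ++ "z"]
27. n4.ok = 30  [B.acc + 14]
28. n0.ok = 10  [D.cnt - 10]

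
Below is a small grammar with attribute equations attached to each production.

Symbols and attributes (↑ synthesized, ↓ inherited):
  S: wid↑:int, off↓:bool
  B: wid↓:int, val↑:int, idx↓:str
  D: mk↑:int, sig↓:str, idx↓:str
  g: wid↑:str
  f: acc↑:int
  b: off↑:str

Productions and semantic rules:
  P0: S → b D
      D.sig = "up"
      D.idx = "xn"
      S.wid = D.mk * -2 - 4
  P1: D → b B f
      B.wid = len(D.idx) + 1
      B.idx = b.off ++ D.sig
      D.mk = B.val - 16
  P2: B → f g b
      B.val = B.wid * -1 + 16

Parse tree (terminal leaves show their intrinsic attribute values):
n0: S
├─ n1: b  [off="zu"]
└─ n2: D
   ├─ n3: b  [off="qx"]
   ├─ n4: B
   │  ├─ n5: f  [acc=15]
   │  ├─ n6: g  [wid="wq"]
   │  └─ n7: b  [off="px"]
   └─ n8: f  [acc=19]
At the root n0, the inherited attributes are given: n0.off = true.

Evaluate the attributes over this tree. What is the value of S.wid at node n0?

1. n0.off = true  [given at root]
2. n1.off = "zu"  [terminal]
3. n2.sig = "up"  ["up"]
4. n2.idx = "xn"  ["xn"]
5. n3.off = "qx"  [terminal]
6. n4.wid = 3  [len(D.idx) + 1]
7. n4.idx = "qxup"  [b.off ++ D.sig]
8. n5.acc = 15  [terminal]
9. n6.wid = "wq"  [terminal]
10. n7.off = "px"  [terminal]
11. n4.val = 13  [B.wid * -1 + 16]
12. n8.acc = 19  [terminal]
13. n2.mk = -3  [B.val - 16]
14. n0.wid = 2  [D.mk * -2 - 4]

2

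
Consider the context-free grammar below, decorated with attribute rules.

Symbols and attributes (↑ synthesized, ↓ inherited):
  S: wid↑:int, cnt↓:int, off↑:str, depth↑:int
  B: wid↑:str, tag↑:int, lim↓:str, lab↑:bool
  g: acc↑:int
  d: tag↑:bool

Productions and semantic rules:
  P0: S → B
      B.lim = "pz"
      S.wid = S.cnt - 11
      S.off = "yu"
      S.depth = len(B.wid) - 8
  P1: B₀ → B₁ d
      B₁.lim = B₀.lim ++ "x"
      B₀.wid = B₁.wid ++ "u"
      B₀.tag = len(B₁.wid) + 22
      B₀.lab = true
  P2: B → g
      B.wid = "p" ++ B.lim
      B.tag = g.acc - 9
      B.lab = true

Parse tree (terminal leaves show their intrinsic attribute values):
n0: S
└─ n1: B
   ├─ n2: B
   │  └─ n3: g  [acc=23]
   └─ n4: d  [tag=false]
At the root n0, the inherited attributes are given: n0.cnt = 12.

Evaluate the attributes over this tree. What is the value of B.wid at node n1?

"ppzxu"

1. n0.cnt = 12  [given at root]
2. n1.lim = "pz"  ["pz"]
3. n2.lim = "pzx"  [B₀.lim ++ "x"]
4. n3.acc = 23  [terminal]
5. n2.wid = "ppzx"  ["p" ++ B.lim]
6. n2.tag = 14  [g.acc - 9]
7. n2.lab = true  [true]
8. n4.tag = false  [terminal]
9. n1.wid = "ppzxu"  [B₁.wid ++ "u"]
10. n1.tag = 26  [len(B₁.wid) + 22]
11. n1.lab = true  [true]
12. n0.wid = 1  [S.cnt - 11]
13. n0.off = "yu"  ["yu"]
14. n0.depth = -3  [len(B.wid) - 8]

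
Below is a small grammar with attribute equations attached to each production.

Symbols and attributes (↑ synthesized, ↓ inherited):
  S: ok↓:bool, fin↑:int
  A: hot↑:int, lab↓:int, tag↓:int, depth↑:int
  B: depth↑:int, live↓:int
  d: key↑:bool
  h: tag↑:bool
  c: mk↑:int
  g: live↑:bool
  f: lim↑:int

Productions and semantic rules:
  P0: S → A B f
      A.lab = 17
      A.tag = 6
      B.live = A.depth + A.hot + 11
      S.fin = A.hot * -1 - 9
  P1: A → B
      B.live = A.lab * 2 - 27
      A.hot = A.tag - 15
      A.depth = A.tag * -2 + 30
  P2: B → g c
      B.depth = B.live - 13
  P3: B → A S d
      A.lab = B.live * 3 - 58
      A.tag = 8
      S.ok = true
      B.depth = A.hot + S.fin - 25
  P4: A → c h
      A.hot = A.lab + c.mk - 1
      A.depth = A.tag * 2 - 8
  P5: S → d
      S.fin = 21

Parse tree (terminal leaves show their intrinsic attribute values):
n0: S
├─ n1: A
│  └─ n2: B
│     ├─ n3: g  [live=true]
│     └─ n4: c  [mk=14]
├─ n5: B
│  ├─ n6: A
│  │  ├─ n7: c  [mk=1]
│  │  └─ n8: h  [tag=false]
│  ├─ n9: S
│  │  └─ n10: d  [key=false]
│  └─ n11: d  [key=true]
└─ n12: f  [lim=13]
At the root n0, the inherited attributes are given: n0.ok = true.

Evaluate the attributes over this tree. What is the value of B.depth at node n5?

1. n0.ok = true  [given at root]
2. n1.lab = 17  [17]
3. n1.tag = 6  [6]
4. n2.live = 7  [A.lab * 2 - 27]
5. n3.live = true  [terminal]
6. n4.mk = 14  [terminal]
7. n2.depth = -6  [B.live - 13]
8. n1.hot = -9  [A.tag - 15]
9. n1.depth = 18  [A.tag * -2 + 30]
10. n5.live = 20  [A.depth + A.hot + 11]
11. n6.lab = 2  [B.live * 3 - 58]
12. n6.tag = 8  [8]
13. n7.mk = 1  [terminal]
14. n8.tag = false  [terminal]
15. n6.hot = 2  [A.lab + c.mk - 1]
16. n6.depth = 8  [A.tag * 2 - 8]
17. n9.ok = true  [true]
18. n10.key = false  [terminal]
19. n9.fin = 21  [21]
20. n11.key = true  [terminal]
21. n5.depth = -2  [A.hot + S.fin - 25]
22. n12.lim = 13  [terminal]
23. n0.fin = 0  [A.hot * -1 - 9]

-2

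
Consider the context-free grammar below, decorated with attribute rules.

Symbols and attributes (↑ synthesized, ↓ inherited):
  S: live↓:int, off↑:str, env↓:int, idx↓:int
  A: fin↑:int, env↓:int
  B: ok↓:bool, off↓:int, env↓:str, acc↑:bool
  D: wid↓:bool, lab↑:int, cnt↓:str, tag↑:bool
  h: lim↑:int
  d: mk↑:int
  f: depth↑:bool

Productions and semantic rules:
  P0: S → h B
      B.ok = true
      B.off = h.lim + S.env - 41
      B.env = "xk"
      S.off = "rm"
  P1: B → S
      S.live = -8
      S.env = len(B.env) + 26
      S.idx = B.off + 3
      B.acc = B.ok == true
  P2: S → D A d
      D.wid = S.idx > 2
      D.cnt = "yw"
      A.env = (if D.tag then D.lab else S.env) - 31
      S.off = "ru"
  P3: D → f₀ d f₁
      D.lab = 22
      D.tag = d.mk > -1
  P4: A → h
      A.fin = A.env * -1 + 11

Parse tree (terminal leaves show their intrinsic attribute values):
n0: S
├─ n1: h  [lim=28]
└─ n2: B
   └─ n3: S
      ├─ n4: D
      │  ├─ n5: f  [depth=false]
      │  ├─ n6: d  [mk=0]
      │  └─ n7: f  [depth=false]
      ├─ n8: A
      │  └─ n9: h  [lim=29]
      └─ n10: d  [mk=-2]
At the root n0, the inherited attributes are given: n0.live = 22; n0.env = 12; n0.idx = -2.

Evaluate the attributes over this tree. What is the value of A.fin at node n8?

20

1. n0.live = 22  [given at root]
2. n0.env = 12  [given at root]
3. n0.idx = -2  [given at root]
4. n1.lim = 28  [terminal]
5. n2.ok = true  [true]
6. n2.off = -1  [h.lim + S.env - 41]
7. n2.env = "xk"  ["xk"]
8. n3.live = -8  [-8]
9. n3.env = 28  [len(B.env) + 26]
10. n3.idx = 2  [B.off + 3]
11. n4.wid = false  [S.idx > 2]
12. n4.cnt = "yw"  ["yw"]
13. n5.depth = false  [terminal]
14. n6.mk = 0  [terminal]
15. n7.depth = false  [terminal]
16. n4.lab = 22  [22]
17. n4.tag = true  [d.mk > -1]
18. n8.env = -9  [(if D.tag then D.lab else S.env) - 31]
19. n9.lim = 29  [terminal]
20. n8.fin = 20  [A.env * -1 + 11]
21. n10.mk = -2  [terminal]
22. n3.off = "ru"  ["ru"]
23. n2.acc = true  [B.ok == true]
24. n0.off = "rm"  ["rm"]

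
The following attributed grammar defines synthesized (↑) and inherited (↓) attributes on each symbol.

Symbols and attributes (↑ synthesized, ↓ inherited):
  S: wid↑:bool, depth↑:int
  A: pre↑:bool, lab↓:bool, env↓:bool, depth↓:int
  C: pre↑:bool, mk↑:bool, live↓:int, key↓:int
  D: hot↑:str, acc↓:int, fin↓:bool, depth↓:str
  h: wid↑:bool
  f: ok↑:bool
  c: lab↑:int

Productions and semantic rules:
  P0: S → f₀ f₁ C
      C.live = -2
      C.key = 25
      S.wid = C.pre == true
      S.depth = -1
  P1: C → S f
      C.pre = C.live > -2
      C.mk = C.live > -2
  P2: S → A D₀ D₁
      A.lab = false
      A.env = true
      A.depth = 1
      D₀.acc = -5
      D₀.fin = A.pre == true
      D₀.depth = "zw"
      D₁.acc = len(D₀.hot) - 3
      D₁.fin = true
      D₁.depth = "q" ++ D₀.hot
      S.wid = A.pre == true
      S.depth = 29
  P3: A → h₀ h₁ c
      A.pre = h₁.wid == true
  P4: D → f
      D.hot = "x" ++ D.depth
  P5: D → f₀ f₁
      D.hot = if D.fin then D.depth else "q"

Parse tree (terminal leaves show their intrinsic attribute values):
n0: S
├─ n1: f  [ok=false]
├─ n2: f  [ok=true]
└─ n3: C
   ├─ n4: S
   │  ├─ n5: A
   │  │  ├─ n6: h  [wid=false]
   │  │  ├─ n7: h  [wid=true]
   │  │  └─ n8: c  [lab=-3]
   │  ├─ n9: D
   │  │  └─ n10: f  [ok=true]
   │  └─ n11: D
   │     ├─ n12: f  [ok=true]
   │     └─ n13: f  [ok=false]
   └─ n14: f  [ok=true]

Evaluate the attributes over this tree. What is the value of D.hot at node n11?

1. n1.ok = false  [terminal]
2. n2.ok = true  [terminal]
3. n3.live = -2  [-2]
4. n3.key = 25  [25]
5. n5.lab = false  [false]
6. n5.env = true  [true]
7. n5.depth = 1  [1]
8. n6.wid = false  [terminal]
9. n7.wid = true  [terminal]
10. n8.lab = -3  [terminal]
11. n5.pre = true  [h₁.wid == true]
12. n9.acc = -5  [-5]
13. n9.fin = true  [A.pre == true]
14. n9.depth = "zw"  ["zw"]
15. n10.ok = true  [terminal]
16. n9.hot = "xzw"  ["x" ++ D.depth]
17. n11.acc = 0  [len(D₀.hot) - 3]
18. n11.fin = true  [true]
19. n11.depth = "qxzw"  ["q" ++ D₀.hot]
20. n12.ok = true  [terminal]
21. n13.ok = false  [terminal]
22. n11.hot = "qxzw"  [if D.fin then D.depth else "q"]
23. n4.wid = true  [A.pre == true]
24. n4.depth = 29  [29]
25. n14.ok = true  [terminal]
26. n3.pre = false  [C.live > -2]
27. n3.mk = false  [C.live > -2]
28. n0.wid = false  [C.pre == true]
29. n0.depth = -1  [-1]

"qxzw"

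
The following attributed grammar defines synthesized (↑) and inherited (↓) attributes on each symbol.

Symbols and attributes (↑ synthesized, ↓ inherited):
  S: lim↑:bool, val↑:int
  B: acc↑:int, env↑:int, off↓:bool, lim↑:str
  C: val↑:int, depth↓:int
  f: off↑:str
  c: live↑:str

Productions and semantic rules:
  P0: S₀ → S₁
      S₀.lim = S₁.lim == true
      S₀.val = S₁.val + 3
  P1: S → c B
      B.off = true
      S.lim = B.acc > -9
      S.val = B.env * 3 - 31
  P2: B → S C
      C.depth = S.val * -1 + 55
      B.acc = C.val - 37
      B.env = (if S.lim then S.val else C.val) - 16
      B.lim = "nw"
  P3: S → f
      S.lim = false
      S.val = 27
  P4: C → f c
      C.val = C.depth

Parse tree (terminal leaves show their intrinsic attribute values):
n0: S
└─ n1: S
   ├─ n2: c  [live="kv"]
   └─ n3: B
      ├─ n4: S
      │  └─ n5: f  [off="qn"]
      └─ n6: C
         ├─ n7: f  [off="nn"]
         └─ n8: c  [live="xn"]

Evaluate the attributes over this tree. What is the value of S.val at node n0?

1. n2.live = "kv"  [terminal]
2. n3.off = true  [true]
3. n5.off = "qn"  [terminal]
4. n4.lim = false  [false]
5. n4.val = 27  [27]
6. n6.depth = 28  [S.val * -1 + 55]
7. n7.off = "nn"  [terminal]
8. n8.live = "xn"  [terminal]
9. n6.val = 28  [C.depth]
10. n3.acc = -9  [C.val - 37]
11. n3.env = 12  [(if S.lim then S.val else C.val) - 16]
12. n3.lim = "nw"  ["nw"]
13. n1.lim = false  [B.acc > -9]
14. n1.val = 5  [B.env * 3 - 31]
15. n0.lim = false  [S₁.lim == true]
16. n0.val = 8  [S₁.val + 3]

8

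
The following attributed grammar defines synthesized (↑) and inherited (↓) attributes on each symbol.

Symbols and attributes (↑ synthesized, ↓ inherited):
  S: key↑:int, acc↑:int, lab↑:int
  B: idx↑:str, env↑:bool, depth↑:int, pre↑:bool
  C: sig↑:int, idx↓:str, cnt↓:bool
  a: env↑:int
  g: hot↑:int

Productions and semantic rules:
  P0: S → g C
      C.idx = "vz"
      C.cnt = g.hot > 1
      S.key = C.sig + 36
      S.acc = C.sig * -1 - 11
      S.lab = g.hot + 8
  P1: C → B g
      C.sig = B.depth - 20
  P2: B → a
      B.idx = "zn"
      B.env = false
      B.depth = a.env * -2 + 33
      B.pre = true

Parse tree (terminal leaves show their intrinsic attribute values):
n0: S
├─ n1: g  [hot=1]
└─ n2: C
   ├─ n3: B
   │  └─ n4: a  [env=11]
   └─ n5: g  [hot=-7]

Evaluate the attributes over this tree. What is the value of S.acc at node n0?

-2

1. n1.hot = 1  [terminal]
2. n2.idx = "vz"  ["vz"]
3. n2.cnt = false  [g.hot > 1]
4. n4.env = 11  [terminal]
5. n3.idx = "zn"  ["zn"]
6. n3.env = false  [false]
7. n3.depth = 11  [a.env * -2 + 33]
8. n3.pre = true  [true]
9. n5.hot = -7  [terminal]
10. n2.sig = -9  [B.depth - 20]
11. n0.key = 27  [C.sig + 36]
12. n0.acc = -2  [C.sig * -1 - 11]
13. n0.lab = 9  [g.hot + 8]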